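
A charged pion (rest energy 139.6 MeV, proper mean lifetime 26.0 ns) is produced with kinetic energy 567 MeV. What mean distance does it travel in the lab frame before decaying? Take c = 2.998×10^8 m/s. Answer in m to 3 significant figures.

d ≈ 38.7 m

γ = 1 + K/(m₀c²) = 1 + 567/139.6 = 5.0616
β = √(1 − 1/γ²) = 0.98029
Dilated lifetime: γτ₀ = 5.0616 × 26.0 ns = 131.60 ns
d = βc·γτ₀ = 0.98029 × (2.998×10^8 m/s) × 1.3160×10^-7 s = 38.7 m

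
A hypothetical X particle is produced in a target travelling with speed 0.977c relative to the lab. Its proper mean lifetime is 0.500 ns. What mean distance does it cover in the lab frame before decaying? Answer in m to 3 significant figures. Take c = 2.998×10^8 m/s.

γ = 1/√(1 − 0.977²) = 4.6896
Dilated lifetime: Δt = γτ₀ = 4.6896 × 0.500 ns = 2.3448 ns
d = vΔt = 0.977c × 2.3448 ns = 2.9290×10^8 m/s × 2.3448×10^-9 s = 0.687 m

d ≈ 0.687 m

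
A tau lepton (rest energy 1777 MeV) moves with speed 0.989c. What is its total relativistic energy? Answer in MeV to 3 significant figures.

γ = 1/√(1 − 0.989²) = 6.7606
E = γm₀c² = 6.7606 × 1777 MeV = 12000 MeV

E ≈ 12000 MeV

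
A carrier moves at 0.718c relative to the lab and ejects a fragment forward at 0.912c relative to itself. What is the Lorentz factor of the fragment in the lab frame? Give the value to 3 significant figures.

u_lab = (0.912 + 0.718)/(1 + 0.912×0.718) = 1.630/1.65482 = 0.985004
γ = 1/√(1 − 0.985004²) = 5.80

γ ≈ 5.80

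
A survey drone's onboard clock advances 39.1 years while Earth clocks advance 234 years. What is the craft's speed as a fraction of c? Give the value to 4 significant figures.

γ = Δt/τ₀ = 234/39.1 = 5.98465
β = √(1 − 1/γ²) = √(1 − 1/5.98465²) = 0.9859

β ≈ 0.9859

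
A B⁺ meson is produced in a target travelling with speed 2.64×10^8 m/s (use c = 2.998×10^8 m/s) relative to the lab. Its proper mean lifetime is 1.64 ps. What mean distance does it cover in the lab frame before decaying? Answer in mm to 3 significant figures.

β = v/c = 2.64×10^8 / 2.998×10^8 = 0.88059
γ = 1/√(1 − 0.88059²) = 2.1102
Dilated lifetime: Δt = γτ₀ = 2.1102 × 1.64 ps = 3.4608 ps
d = vΔt = 0.88059c × 3.4608 ps = 2.6400×10^8 m/s × 3.4608×10^-12 s = 0.914 mm

d ≈ 0.914 mm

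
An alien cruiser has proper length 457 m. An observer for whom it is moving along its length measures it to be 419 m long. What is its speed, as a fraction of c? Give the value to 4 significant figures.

β ≈ 0.3992

γ = L₀/L = 457/419 = 1.09069
β = √(1 − 1/γ²) = 0.3992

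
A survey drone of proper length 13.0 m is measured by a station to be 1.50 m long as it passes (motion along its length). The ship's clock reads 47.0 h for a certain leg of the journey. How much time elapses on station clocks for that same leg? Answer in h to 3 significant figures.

Δt ≈ 407 h

Length contraction ⇒ γ = L₀/L = 13.0/1.50 = 8.6667
Time dilation: Δt = γτ₀ = 8.6667 × 47.0 h = 407 h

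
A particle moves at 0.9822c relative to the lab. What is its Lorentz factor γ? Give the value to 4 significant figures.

γ = 1/√(1 − β²) = 1/√(1 − 0.9822²) = 1/√(0.0352832) = 5.324

γ ≈ 5.324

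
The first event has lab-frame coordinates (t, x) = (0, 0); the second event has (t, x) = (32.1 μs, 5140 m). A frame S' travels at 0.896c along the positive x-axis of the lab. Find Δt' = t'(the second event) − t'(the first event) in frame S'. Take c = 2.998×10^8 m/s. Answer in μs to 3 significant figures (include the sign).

γ = 1/√(1 − 0.896²) = 2.2520
Δt' = γ(Δt − vΔx/c²) = 2.2520 × (32.1 μs − 0.896×5140 m / (2.998×10^8 m/s))
= 2.2520 × (16.738 μs) = 37.7 μs

Δt' ≈ 37.7 μs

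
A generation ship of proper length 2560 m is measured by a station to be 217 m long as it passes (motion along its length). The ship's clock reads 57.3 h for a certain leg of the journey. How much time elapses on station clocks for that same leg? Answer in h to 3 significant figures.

Length contraction ⇒ γ = L₀/L = 2560/217 = 11.797
Time dilation: Δt = γτ₀ = 11.797 × 57.3 h = 676 h

Δt ≈ 676 h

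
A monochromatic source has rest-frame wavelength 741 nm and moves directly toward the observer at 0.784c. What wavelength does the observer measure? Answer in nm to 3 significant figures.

Relativistic Doppler: λ_obs = λ_src √((1−β)/(1+β))
= 741 × √(0.21600/1.7840) = 741 × 0.34796 = 258 nm

λ_obs ≈ 258 nm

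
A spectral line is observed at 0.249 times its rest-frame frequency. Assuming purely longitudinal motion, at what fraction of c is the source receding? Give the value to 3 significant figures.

f_obs/f_src = √((1−β)/(1+β)) = 0.249  ⇒  (1−β)/(1+β) = 0.062001
β = |1 − D²|/(1 + D²) = |1 − 0.062001|/(1 + 0.062001) = 0.883

β ≈ 0.883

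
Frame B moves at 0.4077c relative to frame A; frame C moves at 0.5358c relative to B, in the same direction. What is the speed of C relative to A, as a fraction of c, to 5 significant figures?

u ≈ 0.77435c

Compose boost 2: (0.5358 + 0.4077)/(1 + 0.5358×0.4077) = 0.94350/1.218446 = 0.77435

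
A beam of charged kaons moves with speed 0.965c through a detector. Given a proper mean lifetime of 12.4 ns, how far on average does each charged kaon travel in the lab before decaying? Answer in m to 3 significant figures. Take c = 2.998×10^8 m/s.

γ = 1/√(1 − 0.965²) = 3.8132
Dilated lifetime: Δt = γτ₀ = 3.8132 × 12.4 ns = 47.283 ns
d = vΔt = 0.965c × 47.283 ns = 2.8931×10^8 m/s × 4.7283×10^-8 s = 13.7 m

d ≈ 13.7 m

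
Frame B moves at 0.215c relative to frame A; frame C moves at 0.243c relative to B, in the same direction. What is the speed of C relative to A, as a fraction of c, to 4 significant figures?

Compose boost 2: (0.243 + 0.215)/(1 + 0.243×0.215) = 0.4580/1.05225 = 0.4353

u ≈ 0.4353c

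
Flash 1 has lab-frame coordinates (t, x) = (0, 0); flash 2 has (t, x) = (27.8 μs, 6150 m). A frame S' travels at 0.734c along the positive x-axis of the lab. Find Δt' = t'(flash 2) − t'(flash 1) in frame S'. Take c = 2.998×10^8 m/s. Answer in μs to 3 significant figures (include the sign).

γ = 1/√(1 − 0.734²) = 1.4724
Δt' = γ(Δt − vΔx/c²) = 1.4724 × (27.8 μs − 0.734×6150 m / (2.998×10^8 m/s))
= 1.4724 × (12.743 μs) = 18.8 μs

Δt' ≈ 18.8 μs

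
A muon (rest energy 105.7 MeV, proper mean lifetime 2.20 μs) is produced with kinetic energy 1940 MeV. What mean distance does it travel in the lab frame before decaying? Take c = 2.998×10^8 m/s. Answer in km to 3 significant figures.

γ = 1 + K/(m₀c²) = 1 + 1940/105.7 = 19.354
β = √(1 − 1/γ²) = 0.99866
Dilated lifetime: γτ₀ = 19.354 × 2.20 μs = 42.578 μs
d = βc·γτ₀ = 0.99866 × (2.998×10^8 m/s) × 4.2578×10^-5 s = 12.7 km

d ≈ 12.7 km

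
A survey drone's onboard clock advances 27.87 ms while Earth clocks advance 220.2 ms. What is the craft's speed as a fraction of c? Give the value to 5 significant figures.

β ≈ 0.99196

γ = Δt/τ₀ = 220.2/27.87 = 7.900969
β = √(1 − 1/γ²) = √(1 − 1/7.900969²) = 0.99196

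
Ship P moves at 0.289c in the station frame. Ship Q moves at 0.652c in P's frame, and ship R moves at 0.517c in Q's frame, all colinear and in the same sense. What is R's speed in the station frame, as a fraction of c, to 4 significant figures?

Compose boost 2: (0.652 + 0.289)/(1 + 0.652×0.289) = 0.9410/1.18843 = 0.791802
Compose boost 3: (0.517 + 0.791802)/(1 + 0.517×0.791802) = 1.30880/1.40936 = 0.9286

u ≈ 0.9286c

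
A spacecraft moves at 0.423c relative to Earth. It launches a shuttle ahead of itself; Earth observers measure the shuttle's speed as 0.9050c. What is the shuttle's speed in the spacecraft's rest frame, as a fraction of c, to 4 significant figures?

Inverse velocity addition: u' = (u − v)/(1 − uv/c²)
= (0.9050 − 0.423)/(1 − 0.9050×0.423) = 0.4820/0.617185 = 0.7810

u' ≈ 0.7810c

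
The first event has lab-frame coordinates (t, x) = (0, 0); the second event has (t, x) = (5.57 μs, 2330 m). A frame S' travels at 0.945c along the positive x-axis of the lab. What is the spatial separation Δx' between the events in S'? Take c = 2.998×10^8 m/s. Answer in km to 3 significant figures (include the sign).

γ = 1/√(1 − 0.945²) = 3.0574
Δx' = γ(Δx − vΔt) = 3.0574 × (2330 m − 0.945×(2.998×10^8 m/s)×5.57×10^-6 s)
= 3.0574 × (751.96 m) = 2.30 km

Δx' ≈ 2.30 km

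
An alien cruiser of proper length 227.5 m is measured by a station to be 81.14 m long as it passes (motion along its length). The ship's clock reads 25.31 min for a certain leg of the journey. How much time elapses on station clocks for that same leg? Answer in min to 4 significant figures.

Length contraction ⇒ γ = L₀/L = 227.5/81.14 = 2.80380
Time dilation: Δt = γτ₀ = 2.80380 × 25.31 min = 70.96 min

Δt ≈ 70.96 min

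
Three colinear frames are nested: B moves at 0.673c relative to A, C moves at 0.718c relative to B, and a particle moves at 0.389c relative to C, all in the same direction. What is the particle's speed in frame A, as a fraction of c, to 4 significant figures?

u ≈ 0.9722c

Compose boost 2: (0.718 + 0.673)/(1 + 0.718×0.673) = 1.391/1.48321 = 0.937828
Compose boost 3: (0.389 + 0.937828)/(1 + 0.389×0.937828) = 1.32683/1.36482 = 0.9722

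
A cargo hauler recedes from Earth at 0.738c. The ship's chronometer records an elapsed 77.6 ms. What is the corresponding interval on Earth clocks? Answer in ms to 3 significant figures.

Δt ≈ 115 ms

γ = 1/√(1 − 0.738²) = 1.4819
Time dilation: Δt = γτ₀ = 1.4819 × 77.6 ms = 115 ms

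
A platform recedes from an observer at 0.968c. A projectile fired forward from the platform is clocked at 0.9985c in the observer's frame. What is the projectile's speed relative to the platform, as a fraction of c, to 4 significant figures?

u' ≈ 0.9118c

Inverse velocity addition: u' = (u − v)/(1 − uv/c²)
= (0.9985 − 0.968)/(1 − 0.9985×0.968) = 0.03050/0.0334520 = 0.9118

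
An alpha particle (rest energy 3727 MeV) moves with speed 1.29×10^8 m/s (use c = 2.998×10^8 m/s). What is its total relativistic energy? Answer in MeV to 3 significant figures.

β = v/c = 1.29×10^8 / 2.998×10^8 = 0.43029
γ = 1/√(1 − 0.43029²) = 1.1078
E = γm₀c² = 1.1078 × 3727 MeV = 4130 MeV

E ≈ 4130 MeV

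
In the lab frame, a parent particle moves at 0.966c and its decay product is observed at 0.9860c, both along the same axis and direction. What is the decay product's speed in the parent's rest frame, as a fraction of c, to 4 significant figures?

u' ≈ 0.4208c

Inverse velocity addition: u' = (u − v)/(1 − uv/c²)
= (0.9860 − 0.966)/(1 − 0.9860×0.966) = 0.02000/0.0475240 = 0.4208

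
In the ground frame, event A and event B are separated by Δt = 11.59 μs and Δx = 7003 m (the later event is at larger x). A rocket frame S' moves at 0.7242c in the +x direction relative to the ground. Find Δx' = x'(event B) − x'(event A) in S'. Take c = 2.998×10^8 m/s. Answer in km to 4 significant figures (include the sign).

γ = 1/√(1 − 0.7242²) = 1.45014
Δx' = γ(Δx − vΔt) = 1.45014 × (7003 m − 0.7242×(2.998×10^8 m/s)×11.59×10^-6 s)
= 1.45014 × (4486.64 m) = 6.506 km

Δx' ≈ 6.506 km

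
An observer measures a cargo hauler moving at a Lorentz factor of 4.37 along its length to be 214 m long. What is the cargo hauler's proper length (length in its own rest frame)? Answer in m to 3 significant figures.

γ = 4.37 (given)
L₀ = γL = 4.37 × 214 = 935 m

L₀ ≈ 935 m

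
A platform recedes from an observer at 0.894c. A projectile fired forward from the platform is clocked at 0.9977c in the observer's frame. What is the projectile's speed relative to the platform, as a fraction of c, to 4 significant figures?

u' ≈ 0.9597c

Inverse velocity addition: u' = (u − v)/(1 − uv/c²)
= (0.9977 − 0.894)/(1 − 0.9977×0.894) = 0.1037/0.108056 = 0.9597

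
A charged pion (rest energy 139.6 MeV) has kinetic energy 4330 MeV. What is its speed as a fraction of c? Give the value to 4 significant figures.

γ = 1 + K/(m₀c²) = 1 + 4330/139.6 = 32.0172
β = √(1 − 1/γ²) = 0.9995

β ≈ 0.9995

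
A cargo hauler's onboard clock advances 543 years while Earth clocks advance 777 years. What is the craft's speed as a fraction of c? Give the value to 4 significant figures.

β ≈ 0.7153

γ = Δt/τ₀ = 777/543 = 1.43094
β = √(1 − 1/γ²) = √(1 − 1/1.43094²) = 0.7153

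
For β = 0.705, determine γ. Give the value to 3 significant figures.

γ = 1/√(1 − β²) = 1/√(1 − 0.705²) = 1/√(0.50298) = 1.41

γ ≈ 1.41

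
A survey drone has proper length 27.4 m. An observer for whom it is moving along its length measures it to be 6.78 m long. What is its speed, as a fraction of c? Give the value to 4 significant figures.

γ = L₀/L = 27.4/6.78 = 4.04130
β = √(1 − 1/γ²) = 0.9689

β ≈ 0.9689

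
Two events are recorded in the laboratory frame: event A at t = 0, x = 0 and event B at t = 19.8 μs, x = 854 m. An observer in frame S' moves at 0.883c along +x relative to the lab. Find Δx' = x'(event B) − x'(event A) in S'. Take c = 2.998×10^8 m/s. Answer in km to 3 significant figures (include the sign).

γ = 1/√(1 − 0.883²) = 2.1305
Δx' = γ(Δx − vΔt) = 2.1305 × (854 m − 0.883×(2.998×10^8 m/s)×19.8×10^-6 s)
= 2.1305 × (-4387.5 m) = -9.35 km

Δx' ≈ -9.35 km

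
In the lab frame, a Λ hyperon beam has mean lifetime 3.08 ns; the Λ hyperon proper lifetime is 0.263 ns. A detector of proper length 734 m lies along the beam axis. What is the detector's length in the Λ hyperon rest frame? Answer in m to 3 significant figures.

Time dilation ⇒ γ = Δt/τ₀ = 3.08/0.263 = 11.711
Length contraction: L = L₀/γ = 734/11.711 = 62.7 m

L ≈ 62.7 m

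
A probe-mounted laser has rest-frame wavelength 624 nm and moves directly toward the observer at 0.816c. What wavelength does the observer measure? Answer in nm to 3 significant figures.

λ_obs ≈ 199 nm

Relativistic Doppler: λ_obs = λ_src √((1−β)/(1+β))
= 624 × √(0.18400/1.8160) = 624 × 0.31831 = 199 nm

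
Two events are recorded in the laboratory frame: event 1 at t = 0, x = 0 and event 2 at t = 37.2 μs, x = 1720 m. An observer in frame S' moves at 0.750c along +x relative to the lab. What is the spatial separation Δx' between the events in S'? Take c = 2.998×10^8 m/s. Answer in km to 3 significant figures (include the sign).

Δx' ≈ -10.0 km

γ = 1/√(1 − 0.750²) = 1.5119
Δx' = γ(Δx − vΔt) = 1.5119 × (1720 m − 0.750×(2.998×10^8 m/s)×37.2×10^-6 s)
= 1.5119 × (-6644.4 m) = -10.0 km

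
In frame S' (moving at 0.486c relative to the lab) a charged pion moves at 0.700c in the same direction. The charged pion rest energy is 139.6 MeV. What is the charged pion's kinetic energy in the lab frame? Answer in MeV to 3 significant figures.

K ≈ 160 MeV

u_lab = (0.700 + 0.486)/(1 + 0.700×0.486) = 0.884943
γ = 1/√(1 − 0.884943²) = 2.1473
K = (γ − 1)m₀c² = (2.1473 − 1) × 139.6 = 1.1473 × 139.6 = 160 MeV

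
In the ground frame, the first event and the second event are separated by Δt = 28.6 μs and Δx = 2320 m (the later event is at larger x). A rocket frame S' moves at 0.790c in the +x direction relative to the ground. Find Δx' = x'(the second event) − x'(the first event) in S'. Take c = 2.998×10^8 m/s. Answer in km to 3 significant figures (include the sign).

Δx' ≈ -7.26 km

γ = 1/√(1 − 0.790²) = 1.6310
Δx' = γ(Δx − vΔt) = 1.6310 × (2320 m − 0.790×(2.998×10^8 m/s)×28.6×10^-6 s)
= 1.6310 × (-4453.7 m) = -7.26 km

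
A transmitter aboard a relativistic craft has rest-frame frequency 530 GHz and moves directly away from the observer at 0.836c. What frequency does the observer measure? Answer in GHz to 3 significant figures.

Relativistic Doppler: f_obs = f_src √((1−β)/(1+β))
= 530 × √(0.16400/1.8360) = 530 × 0.29887 = 158 GHz

f_obs ≈ 158 GHz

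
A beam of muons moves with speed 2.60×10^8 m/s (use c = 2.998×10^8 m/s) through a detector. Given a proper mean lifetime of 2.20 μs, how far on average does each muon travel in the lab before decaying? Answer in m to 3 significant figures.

d ≈ 1150 m

β = v/c = 2.60×10^8 / 2.998×10^8 = 0.86724
γ = 1/√(1 − 0.86724²) = 2.0085
Dilated lifetime: Δt = γτ₀ = 2.0085 × 2.20 μs = 4.4187 μs
d = vΔt = 0.86724c × 4.4187 μs = 2.6000×10^8 m/s × 4.4187×10^-6 s = 1150 m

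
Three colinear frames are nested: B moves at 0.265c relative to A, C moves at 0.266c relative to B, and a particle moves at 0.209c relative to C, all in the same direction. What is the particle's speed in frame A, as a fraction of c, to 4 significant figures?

Compose boost 2: (0.266 + 0.265)/(1 + 0.266×0.265) = 0.5310/1.07049 = 0.496035
Compose boost 3: (0.209 + 0.496035)/(1 + 0.209×0.496035) = 0.705035/1.10367 = 0.6388

u ≈ 0.6388c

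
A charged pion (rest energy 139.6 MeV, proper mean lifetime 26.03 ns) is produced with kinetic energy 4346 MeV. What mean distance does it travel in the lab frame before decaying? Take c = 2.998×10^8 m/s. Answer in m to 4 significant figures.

d ≈ 250.6 m

γ = 1 + K/(m₀c²) = 1 + 4346/139.6 = 32.1318
β = √(1 − 1/γ²) = 0.999516
Dilated lifetime: γτ₀ = 32.1318 × 26.03 ns = 836.391 ns
d = βc·γτ₀ = 0.999516 × (2.998×10^8 m/s) × 8.36391×10^-7 s = 250.6 m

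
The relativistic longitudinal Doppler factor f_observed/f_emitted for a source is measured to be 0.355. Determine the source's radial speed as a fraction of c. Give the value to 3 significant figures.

β ≈ 0.776

f_obs/f_src = √((1−β)/(1+β)) = 0.355  ⇒  (1−β)/(1+β) = 0.12602
β = |1 − D²|/(1 + D²) = |1 − 0.12602|/(1 + 0.12602) = 0.776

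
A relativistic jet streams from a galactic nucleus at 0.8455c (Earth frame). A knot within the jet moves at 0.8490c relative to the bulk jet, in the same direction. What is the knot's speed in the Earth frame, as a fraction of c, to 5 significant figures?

u ≈ 0.98642c

Relativistic velocity addition: u = (u' + v)/(1 + u'v/c²)
= (0.8490 + 0.8455)/(1 + 0.8490×0.8455) = 1.6945/1.717830 = 0.98642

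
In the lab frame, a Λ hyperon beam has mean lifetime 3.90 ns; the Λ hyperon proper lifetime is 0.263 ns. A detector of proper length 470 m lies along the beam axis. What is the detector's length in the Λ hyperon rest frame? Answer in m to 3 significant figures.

Time dilation ⇒ γ = Δt/τ₀ = 3.90/0.263 = 14.829
Length contraction: L = L₀/γ = 470/14.829 = 31.7 m

L ≈ 31.7 m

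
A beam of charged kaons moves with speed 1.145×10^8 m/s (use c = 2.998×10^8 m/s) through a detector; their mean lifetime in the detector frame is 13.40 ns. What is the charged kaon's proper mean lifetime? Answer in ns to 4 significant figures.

β = v/c = 1.145×10^8 / 2.998×10^8 = 0.381921
γ = 1/√(1 − 0.381921²) = 1.08202
Proper time: τ₀ = Δt/γ = 13.40/1.08202 = 12.38 ns

τ₀ ≈ 12.38 ns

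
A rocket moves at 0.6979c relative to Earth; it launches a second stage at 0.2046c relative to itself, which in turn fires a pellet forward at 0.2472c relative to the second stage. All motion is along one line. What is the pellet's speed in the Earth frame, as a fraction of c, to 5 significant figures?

Compose boost 2: (0.2046 + 0.6979)/(1 + 0.2046×0.6979) = 0.90250/1.142790 = 0.7897337
Compose boost 3: (0.2472 + 0.7897337)/(1 + 0.2472×0.7897337) = 1.036934/1.195222 = 0.86757

u ≈ 0.86757c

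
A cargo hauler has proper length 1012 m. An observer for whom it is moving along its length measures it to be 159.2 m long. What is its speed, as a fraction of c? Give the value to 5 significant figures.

β ≈ 0.98755

γ = L₀/L = 1012/159.2 = 6.356784
β = √(1 − 1/γ²) = 0.98755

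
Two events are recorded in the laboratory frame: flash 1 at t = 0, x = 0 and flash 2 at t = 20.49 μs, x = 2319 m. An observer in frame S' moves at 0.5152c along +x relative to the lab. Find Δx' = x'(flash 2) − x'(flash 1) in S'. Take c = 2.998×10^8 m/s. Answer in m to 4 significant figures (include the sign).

γ = 1/√(1 − 0.5152²) = 1.16677
Δx' = γ(Δx − vΔt) = 1.16677 × (2319 m − 0.5152×(2.998×10^8 m/s)×20.49×10^-6 s)
= 1.16677 × (-845.823 m) = -986.9 m

Δx' ≈ -986.9 m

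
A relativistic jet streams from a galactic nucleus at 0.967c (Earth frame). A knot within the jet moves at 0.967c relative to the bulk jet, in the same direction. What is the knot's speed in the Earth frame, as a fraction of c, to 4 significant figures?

Relativistic velocity addition: u = (u' + v)/(1 + u'v/c²)
= (0.967 + 0.967)/(1 + 0.967×0.967) = 1.934/1.93509 = 0.9994

u ≈ 0.9994c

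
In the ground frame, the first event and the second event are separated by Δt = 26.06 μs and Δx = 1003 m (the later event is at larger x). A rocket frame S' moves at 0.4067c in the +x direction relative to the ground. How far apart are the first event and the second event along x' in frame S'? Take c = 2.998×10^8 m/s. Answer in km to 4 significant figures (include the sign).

Δx' ≈ -2.380 km

γ = 1/√(1 − 0.4067²) = 1.09462
Δx' = γ(Δx − vΔt) = 1.09462 × (1003 m − 0.4067×(2.998×10^8 m/s)×26.06×10^-6 s)
= 1.09462 × (-2174.46 m) = -2.380 km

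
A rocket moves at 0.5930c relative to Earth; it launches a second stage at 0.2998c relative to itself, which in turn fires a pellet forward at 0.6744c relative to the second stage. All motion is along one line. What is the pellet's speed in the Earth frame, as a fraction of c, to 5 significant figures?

u ≈ 0.94787c

Compose boost 2: (0.2998 + 0.5930)/(1 + 0.2998×0.5930) = 0.89280/1.177781 = 0.7580354
Compose boost 3: (0.6744 + 0.7580354)/(1 + 0.6744×0.7580354) = 1.432435/1.511219 = 0.94787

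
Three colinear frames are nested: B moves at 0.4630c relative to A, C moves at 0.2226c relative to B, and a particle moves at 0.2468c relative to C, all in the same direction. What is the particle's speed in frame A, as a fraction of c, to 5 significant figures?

Compose boost 2: (0.2226 + 0.4630)/(1 + 0.2226×0.4630) = 0.68560/1.103064 = 0.6215416
Compose boost 3: (0.2468 + 0.6215416)/(1 + 0.2468×0.6215416) = 0.8683416/1.153396 = 0.75286

u ≈ 0.75286c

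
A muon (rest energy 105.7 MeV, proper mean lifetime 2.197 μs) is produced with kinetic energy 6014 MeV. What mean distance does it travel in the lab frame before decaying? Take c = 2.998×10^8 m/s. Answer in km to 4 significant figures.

d ≈ 38.13 km

γ = 1 + K/(m₀c²) = 1 + 6014/105.7 = 57.8969
β = √(1 − 1/γ²) = 0.999851
Dilated lifetime: γτ₀ = 57.8969 × 2.197 μs = 127.199 μs
d = βc·γτ₀ = 0.999851 × (2.998×10^8 m/s) × 0.000127199 s = 38.13 km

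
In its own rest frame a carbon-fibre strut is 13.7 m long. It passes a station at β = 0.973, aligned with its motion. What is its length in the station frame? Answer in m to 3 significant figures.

γ = 1/√(1 − 0.973²) = 4.3327
Length contraction: L = L₀/γ = 13.7/4.3327 = 3.16 m

L ≈ 3.16 m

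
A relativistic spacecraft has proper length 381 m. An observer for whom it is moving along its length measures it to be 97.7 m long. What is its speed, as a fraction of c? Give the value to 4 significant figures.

γ = L₀/L = 381/97.7 = 3.89969
β = √(1 − 1/γ²) = 0.9666

β ≈ 0.9666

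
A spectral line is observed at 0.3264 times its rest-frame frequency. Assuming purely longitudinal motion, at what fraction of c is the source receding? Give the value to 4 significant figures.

β ≈ 0.8074

f_obs/f_src = √((1−β)/(1+β)) = 0.3264  ⇒  (1−β)/(1+β) = 0.106537
β = |1 − D²|/(1 + D²) = |1 − 0.106537|/(1 + 0.106537) = 0.8074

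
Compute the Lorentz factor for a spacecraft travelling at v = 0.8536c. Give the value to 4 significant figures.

γ ≈ 1.920

γ = 1/√(1 − β²) = 1/√(1 − 0.8536²) = 1/√(0.271367) = 1.920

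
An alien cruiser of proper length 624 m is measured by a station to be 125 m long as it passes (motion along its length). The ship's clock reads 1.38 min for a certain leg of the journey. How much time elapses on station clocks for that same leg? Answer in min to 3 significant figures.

Length contraction ⇒ γ = L₀/L = 624/125 = 4.9920
Time dilation: Δt = γτ₀ = 4.9920 × 1.38 min = 6.89 min

Δt ≈ 6.89 min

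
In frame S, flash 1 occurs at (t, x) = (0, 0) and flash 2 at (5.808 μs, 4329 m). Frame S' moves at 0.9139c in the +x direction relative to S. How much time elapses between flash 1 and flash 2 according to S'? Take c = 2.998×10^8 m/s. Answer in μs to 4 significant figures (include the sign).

Δt' ≈ -18.20 μs

γ = 1/√(1 − 0.9139²) = 2.46342
Δt' = γ(Δt − vΔx/c²) = 2.46342 × (5.808 μs − 0.9139×4329 m / (2.998×10^8 m/s))
= 2.46342 × (-7.38837 μs) = -18.20 μs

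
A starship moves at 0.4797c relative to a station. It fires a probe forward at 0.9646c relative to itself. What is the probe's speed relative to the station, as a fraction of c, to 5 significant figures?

Relativistic velocity addition: u = (u' + v)/(1 + u'v/c²)
= (0.9646 + 0.4797)/(1 + 0.9646×0.4797) = 1.4443/1.462719 = 0.98741

u ≈ 0.98741c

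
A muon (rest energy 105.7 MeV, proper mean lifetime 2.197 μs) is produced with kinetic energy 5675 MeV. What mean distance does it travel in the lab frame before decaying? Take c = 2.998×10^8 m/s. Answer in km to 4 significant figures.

γ = 1 + K/(m₀c²) = 1 + 5675/105.7 = 54.6897
β = √(1 − 1/γ²) = 0.999833
Dilated lifetime: γτ₀ = 54.6897 × 2.197 μs = 120.153 μs
d = βc·γτ₀ = 0.999833 × (2.998×10^8 m/s) × 0.000120153 s = 36.02 km

d ≈ 36.02 km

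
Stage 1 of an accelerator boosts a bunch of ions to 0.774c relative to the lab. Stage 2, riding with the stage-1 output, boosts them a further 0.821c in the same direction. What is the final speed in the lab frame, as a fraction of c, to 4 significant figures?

Compose boost 2: (0.821 + 0.774)/(1 + 0.821×0.774) = 1.595/1.63545 = 0.9753

u ≈ 0.9753c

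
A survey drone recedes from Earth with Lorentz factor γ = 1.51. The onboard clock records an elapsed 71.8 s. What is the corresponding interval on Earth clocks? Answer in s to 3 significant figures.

γ = 1.51 (given)
Time dilation: Δt = γτ₀ = 1.51 × 71.8 s = 108 s

Δt ≈ 108 s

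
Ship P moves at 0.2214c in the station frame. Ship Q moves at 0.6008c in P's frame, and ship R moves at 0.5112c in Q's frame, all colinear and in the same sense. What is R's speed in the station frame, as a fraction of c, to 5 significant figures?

u ≈ 0.90219c

Compose boost 2: (0.6008 + 0.2214)/(1 + 0.6008×0.2214) = 0.82220/1.133017 = 0.7256731
Compose boost 3: (0.5112 + 0.7256731)/(1 + 0.5112×0.7256731) = 1.236873/1.370964 = 0.90219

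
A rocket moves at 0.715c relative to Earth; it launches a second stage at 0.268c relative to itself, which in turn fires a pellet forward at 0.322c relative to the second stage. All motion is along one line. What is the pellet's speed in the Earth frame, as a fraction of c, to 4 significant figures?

Compose boost 2: (0.268 + 0.715)/(1 + 0.268×0.715) = 0.9830/1.19162 = 0.824927
Compose boost 3: (0.322 + 0.824927)/(1 + 0.322×0.824927) = 1.14693/1.26563 = 0.9062

u ≈ 0.9062c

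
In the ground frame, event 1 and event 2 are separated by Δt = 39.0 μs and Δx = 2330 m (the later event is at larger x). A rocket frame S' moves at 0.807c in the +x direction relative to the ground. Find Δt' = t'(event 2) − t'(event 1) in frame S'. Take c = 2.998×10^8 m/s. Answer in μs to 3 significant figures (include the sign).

Δt' ≈ 55.4 μs

γ = 1/√(1 − 0.807²) = 1.6933
Δt' = γ(Δt − vΔx/c²) = 1.6933 × (39.0 μs − 0.807×2330 m / (2.998×10^8 m/s))
= 1.6933 × (32.728 μs) = 55.4 μs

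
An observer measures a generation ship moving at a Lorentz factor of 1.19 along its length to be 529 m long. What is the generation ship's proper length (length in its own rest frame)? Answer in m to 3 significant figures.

L₀ ≈ 630 m

γ = 1.19 (given)
L₀ = γL = 1.19 × 529 = 630 m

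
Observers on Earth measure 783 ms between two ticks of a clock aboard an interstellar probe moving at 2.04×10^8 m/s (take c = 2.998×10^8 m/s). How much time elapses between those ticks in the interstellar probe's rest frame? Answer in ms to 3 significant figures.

τ₀ ≈ 574 ms

β = v/c = 2.04×10^8 / 2.998×10^8 = 0.68045
γ = 1/√(1 − 0.68045²) = 1.3646
Proper time: τ₀ = Δt/γ = 783/1.3646 = 574 ms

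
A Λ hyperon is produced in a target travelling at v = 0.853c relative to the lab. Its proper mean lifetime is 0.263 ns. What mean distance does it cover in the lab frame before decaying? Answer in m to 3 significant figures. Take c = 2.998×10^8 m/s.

d ≈ 0.129 m

γ = 1/√(1 − 0.853²) = 1.9160
Dilated lifetime: Δt = γτ₀ = 1.9160 × 0.263 ns = 0.50392 ns
d = vΔt = 0.853c × 0.50392 ns = 2.5573×10^8 m/s × 5.0392×10^-10 s = 0.129 m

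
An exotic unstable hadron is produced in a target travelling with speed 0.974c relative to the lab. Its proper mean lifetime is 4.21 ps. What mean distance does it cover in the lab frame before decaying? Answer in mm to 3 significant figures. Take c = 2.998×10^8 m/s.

d ≈ 5.43 mm

γ = 1/√(1 − 0.974²) = 4.4141
Dilated lifetime: Δt = γτ₀ = 4.4141 × 4.21 ps = 18.583 ps
d = vΔt = 0.974c × 18.583 ps = 2.9201×10^8 m/s × 1.8583×10^-11 s = 5.43 mm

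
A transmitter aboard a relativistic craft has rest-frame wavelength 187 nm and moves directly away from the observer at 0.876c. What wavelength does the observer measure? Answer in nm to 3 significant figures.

Relativistic Doppler: λ_obs = λ_src √((1+β)/(1−β))
= 187 × √(1.8760/0.12400) = 187 × 3.8896 = 727 nm

λ_obs ≈ 727 nm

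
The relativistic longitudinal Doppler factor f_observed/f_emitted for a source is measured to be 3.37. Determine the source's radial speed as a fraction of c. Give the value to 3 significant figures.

f_obs/f_src = √((1+β)/(1−β)) = 3.37  ⇒  (1+β)/(1−β) = 11.357
β = |1 − D²|/(1 + D²) = |1 − 11.357|/(1 + 11.357) = 0.838

β ≈ 0.838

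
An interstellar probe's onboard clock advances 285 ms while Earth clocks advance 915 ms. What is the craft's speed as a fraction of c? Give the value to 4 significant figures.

γ = Δt/τ₀ = 915/285 = 3.21053
β = √(1 − 1/γ²) = √(1 − 1/3.21053²) = 0.9503

β ≈ 0.9503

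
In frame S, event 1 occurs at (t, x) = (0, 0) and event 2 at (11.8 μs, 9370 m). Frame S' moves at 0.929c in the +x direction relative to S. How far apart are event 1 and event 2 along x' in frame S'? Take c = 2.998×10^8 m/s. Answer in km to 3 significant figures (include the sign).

γ = 1/√(1 − 0.929²) = 2.7021
Δx' = γ(Δx − vΔt) = 2.7021 × (9370 m − 0.929×(2.998×10^8 m/s)×11.8×10^-6 s)
= 2.7021 × (6083.5 m) = 16.4 km

Δx' ≈ 16.4 km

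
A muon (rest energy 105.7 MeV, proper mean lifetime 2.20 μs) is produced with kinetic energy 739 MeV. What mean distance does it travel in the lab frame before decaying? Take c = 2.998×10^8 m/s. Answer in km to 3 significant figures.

d ≈ 5.23 km

γ = 1 + K/(m₀c²) = 1 + 739/105.7 = 7.9915
β = √(1 − 1/γ²) = 0.99214
Dilated lifetime: γτ₀ = 7.9915 × 2.20 μs = 17.581 μs
d = βc·γτ₀ = 0.99214 × (2.998×10^8 m/s) × 1.7581×10^-5 s = 5.23 km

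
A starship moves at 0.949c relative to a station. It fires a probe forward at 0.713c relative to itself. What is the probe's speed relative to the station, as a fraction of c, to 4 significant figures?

Relativistic velocity addition: u = (u' + v)/(1 + u'v/c²)
= (0.713 + 0.949)/(1 + 0.713×0.949) = 1.662/1.67664 = 0.9913

u ≈ 0.9913c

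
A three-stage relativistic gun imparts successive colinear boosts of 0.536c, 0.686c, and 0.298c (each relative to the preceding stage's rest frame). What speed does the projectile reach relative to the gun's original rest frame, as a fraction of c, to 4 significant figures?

Compose boost 2: (0.686 + 0.536)/(1 + 0.686×0.536) = 1.222/1.36770 = 0.893473
Compose boost 3: (0.298 + 0.893473)/(1 + 0.298×0.893473) = 1.19147/1.26626 = 0.9409

u ≈ 0.9409c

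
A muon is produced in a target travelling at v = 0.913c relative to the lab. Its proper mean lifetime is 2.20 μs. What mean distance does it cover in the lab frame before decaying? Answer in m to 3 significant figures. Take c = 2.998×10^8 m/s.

d ≈ 1480 m

γ = 1/√(1 − 0.913²) = 2.4512
Dilated lifetime: Δt = γτ₀ = 2.4512 × 2.20 μs = 5.3927 μs
d = vΔt = 0.913c × 5.3927 μs = 2.7372×10^8 m/s × 5.3927×10^-6 s = 1480 m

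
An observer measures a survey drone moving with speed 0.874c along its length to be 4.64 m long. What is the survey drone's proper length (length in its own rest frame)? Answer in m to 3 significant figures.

γ = 1/√(1 − 0.874²) = 2.0579
L₀ = γL = 2.0579 × 4.64 = 9.55 m

L₀ ≈ 9.55 m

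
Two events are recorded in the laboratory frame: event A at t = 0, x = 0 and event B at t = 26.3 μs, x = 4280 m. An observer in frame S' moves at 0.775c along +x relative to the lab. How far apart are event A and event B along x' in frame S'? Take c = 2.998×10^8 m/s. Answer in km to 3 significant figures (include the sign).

Δx' ≈ -2.90 km

γ = 1/√(1 − 0.775²) = 1.5824
Δx' = γ(Δx − vΔt) = 1.5824 × (4280 m − 0.775×(2.998×10^8 m/s)×26.3×10^-6 s)
= 1.5824 × (-1830.7 m) = -2.90 km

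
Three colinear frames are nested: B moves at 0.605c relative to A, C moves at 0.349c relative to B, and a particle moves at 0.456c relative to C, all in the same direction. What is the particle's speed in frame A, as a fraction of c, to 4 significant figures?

Compose boost 2: (0.349 + 0.605)/(1 + 0.349×0.605) = 0.9540/1.21114 = 0.787684
Compose boost 3: (0.456 + 0.787684)/(1 + 0.456×0.787684) = 1.24368/1.35918 = 0.9150

u ≈ 0.9150c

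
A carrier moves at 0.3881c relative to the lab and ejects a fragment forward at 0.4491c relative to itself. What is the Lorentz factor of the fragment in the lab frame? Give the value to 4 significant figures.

γ ≈ 1.426

u_lab = (0.4491 + 0.3881)/(1 + 0.4491×0.3881) = 0.83720/1.174296 = 0.7129380
γ = 1/√(1 − 0.7129380²) = 1.426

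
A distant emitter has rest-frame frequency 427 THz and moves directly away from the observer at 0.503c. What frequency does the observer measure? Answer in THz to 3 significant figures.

Relativistic Doppler: f_obs = f_src √((1−β)/(1+β))
= 427 × √(0.49700/1.5030) = 427 × 0.57504 = 246 THz

f_obs ≈ 246 THz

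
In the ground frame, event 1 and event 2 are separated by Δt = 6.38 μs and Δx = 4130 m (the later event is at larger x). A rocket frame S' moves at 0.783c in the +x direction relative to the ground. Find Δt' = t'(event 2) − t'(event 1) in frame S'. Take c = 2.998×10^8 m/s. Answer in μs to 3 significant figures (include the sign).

γ = 1/√(1 − 0.783²) = 1.6077
Δt' = γ(Δt − vΔx/c²) = 1.6077 × (6.38 μs − 0.783×4130 m / (2.998×10^8 m/s))
= 1.6077 × (-4.4065 μs) = -7.08 μs

Δt' ≈ -7.08 μs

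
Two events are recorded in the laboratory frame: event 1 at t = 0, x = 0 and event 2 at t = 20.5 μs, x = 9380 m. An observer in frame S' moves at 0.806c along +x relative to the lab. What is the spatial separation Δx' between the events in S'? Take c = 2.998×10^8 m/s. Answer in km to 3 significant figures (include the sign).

γ = 1/√(1 − 0.806²) = 1.6894
Δx' = γ(Δx − vΔt) = 1.6894 × (9380 m − 0.806×(2.998×10^8 m/s)×20.5×10^-6 s)
= 1.6894 × (4426.4 m) = 7.48 km

Δx' ≈ 7.48 km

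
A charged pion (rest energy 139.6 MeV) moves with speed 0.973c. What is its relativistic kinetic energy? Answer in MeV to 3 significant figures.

K ≈ 465 MeV

γ = 1/√(1 − 0.973²) = 4.3327
K = (γ − 1)m₀c² = (4.3327 − 1) × 139.6 MeV = 3.3327 × 139.6 MeV = 465 MeV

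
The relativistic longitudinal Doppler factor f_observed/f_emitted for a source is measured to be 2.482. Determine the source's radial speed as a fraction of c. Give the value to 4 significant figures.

β ≈ 0.7207

f_obs/f_src = √((1+β)/(1−β)) = 2.482  ⇒  (1+β)/(1−β) = 6.16032
β = |1 − D²|/(1 + D²) = |1 − 6.16032|/(1 + 6.16032) = 0.7207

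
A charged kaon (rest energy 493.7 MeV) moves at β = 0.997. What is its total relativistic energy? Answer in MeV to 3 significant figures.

E ≈ 6380 MeV

γ = 1/√(1 − 0.997²) = 12.920
E = γm₀c² = 12.920 × 493.7 MeV = 6380 MeV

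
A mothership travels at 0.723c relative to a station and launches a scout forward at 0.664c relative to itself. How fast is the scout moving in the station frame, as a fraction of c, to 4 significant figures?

Compose boost 2: (0.664 + 0.723)/(1 + 0.664×0.723) = 1.387/1.48007 = 0.9371

u ≈ 0.9371c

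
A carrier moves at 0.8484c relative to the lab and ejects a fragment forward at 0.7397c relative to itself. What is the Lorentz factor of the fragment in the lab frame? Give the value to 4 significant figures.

u_lab = (0.7397 + 0.8484)/(1 + 0.7397×0.8484) = 1.5881/1.627561 = 0.9757542
γ = 1/√(1 − 0.9757542²) = 4.569

γ ≈ 4.569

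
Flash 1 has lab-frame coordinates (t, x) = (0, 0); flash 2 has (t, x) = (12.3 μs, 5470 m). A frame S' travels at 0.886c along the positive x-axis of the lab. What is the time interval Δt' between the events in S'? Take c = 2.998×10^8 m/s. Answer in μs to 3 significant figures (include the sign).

Δt' ≈ -8.34 μs

γ = 1/√(1 − 0.886²) = 2.1566
Δt' = γ(Δt − vΔx/c²) = 2.1566 × (12.3 μs − 0.886×5470 m / (2.998×10^8 m/s))
= 2.1566 × (-3.8655 μs) = -8.34 μs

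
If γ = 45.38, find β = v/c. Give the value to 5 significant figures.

β ≈ 0.99976

β = √(1 − 1/γ²) = √(1 − 1/45.38²) = √(0.9995144) = 0.99976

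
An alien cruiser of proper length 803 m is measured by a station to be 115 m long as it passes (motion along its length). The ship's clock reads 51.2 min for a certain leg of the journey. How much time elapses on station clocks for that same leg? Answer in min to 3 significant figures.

Δt ≈ 358 min

Length contraction ⇒ γ = L₀/L = 803/115 = 6.9826
Time dilation: Δt = γτ₀ = 6.9826 × 51.2 min = 358 min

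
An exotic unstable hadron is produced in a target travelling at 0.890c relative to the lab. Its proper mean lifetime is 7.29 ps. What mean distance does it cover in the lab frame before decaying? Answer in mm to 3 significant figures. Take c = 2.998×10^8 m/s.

γ = 1/√(1 − 0.890²) = 2.1932
Dilated lifetime: Δt = γτ₀ = 2.1932 × 7.29 ps = 15.988 ps
d = vΔt = 0.890c × 15.988 ps = 2.6682×10^8 m/s × 1.5988×10^-11 s = 4.27 mm

d ≈ 4.27 mm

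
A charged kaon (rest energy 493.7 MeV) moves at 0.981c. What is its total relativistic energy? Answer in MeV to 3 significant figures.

E ≈ 2540 MeV

γ = 1/√(1 − 0.981²) = 5.1544
E = γm₀c² = 5.1544 × 493.7 MeV = 2540 MeV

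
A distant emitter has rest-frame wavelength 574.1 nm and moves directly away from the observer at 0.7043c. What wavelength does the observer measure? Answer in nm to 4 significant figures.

λ_obs ≈ 1378 nm

Relativistic Doppler: λ_obs = λ_src √((1+β)/(1−β))
= 574.1 × √(1.70430/0.295700) = 574.1 × 2.40075 = 1378 nm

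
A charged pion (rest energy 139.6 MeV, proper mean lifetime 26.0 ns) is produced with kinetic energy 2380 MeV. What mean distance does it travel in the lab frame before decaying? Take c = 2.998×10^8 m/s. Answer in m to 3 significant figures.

γ = 1 + K/(m₀c²) = 1 + 2380/139.6 = 18.049
β = √(1 − 1/γ²) = 0.99846
Dilated lifetime: γτ₀ = 18.049 × 26.0 ns = 469.27 ns
d = βc·γτ₀ = 0.99846 × (2.998×10^8 m/s) × 4.6927×10^-7 s = 140 m

d ≈ 140 m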